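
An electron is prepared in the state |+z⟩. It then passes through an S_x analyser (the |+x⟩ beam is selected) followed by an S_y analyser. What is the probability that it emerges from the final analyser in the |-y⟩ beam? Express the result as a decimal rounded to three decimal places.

0.250

First analyser (S_x): from |+z⟩, P(|+x⟩) = 1/2.
After stage 1 the state is |+x⟩; P(|-y⟩) = |⟨-y|+x⟩|² = 1/2.
Joint probability = 1/2 × 1/2 = 0.250.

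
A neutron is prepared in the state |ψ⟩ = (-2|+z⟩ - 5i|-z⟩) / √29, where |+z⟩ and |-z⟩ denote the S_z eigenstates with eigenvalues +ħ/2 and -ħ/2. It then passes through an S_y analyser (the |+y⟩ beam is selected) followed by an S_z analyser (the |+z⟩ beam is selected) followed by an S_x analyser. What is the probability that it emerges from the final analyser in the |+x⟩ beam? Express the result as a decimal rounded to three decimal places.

First analyser (S_y): P(|+y⟩) = |⟨+y|ψ⟩|² = 49/58.
After stage 1 the state is |+y⟩; P(|+z⟩) = |⟨+z|+y⟩|² = 1/2.
After stage 2 the state is |+z⟩; P(|+x⟩) = |⟨+x|+z⟩|² = 1/2.
Joint probability = 49/58 × 1/2 × 1/2 = 0.211.

0.211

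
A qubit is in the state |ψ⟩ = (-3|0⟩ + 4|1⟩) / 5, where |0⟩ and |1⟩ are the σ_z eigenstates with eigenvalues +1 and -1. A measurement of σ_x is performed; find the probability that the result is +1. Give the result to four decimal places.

0.0200

|+x⟩ = (|0⟩ + |1⟩)/√2, so ⟨+x|ψ⟩ = (1) / (√2·5).
P = |1|² / 50 = 1/50.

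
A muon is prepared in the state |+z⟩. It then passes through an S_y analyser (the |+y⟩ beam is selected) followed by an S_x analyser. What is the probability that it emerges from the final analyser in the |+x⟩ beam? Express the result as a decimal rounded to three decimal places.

0.250

First analyser (S_y): from |+z⟩, P(|+y⟩) = 1/2.
After stage 1 the state is |+y⟩; P(|+x⟩) = |⟨+x|+y⟩|² = 1/2.
Joint probability = 1/2 × 1/2 = 0.250.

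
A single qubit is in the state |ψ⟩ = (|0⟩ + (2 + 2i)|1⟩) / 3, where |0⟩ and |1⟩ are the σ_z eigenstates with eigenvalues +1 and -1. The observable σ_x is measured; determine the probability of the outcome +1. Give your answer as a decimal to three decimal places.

|+x⟩ = (|0⟩ + |1⟩)/√2, so ⟨+x|ψ⟩ = (3 + 2i) / (√2·3).
P = |3 + 2i|² / 18 = 13/18.

0.722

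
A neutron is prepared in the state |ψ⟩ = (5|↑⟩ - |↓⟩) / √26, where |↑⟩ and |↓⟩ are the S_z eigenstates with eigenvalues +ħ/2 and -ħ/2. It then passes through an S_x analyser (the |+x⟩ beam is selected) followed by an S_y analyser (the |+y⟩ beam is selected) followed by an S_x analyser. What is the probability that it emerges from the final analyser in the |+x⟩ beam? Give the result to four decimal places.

0.0769

First analyser (S_x): P(|+x⟩) = |⟨+x|ψ⟩|² = 16/52.
After stage 1 the state is |+x⟩; P(|+y⟩) = |⟨+y|+x⟩|² = 1/2.
After stage 2 the state is |+y⟩; P(|+x⟩) = |⟨+x|+y⟩|² = 1/2.
Joint probability = 16/52 × 1/2 × 1/2 = 0.0769.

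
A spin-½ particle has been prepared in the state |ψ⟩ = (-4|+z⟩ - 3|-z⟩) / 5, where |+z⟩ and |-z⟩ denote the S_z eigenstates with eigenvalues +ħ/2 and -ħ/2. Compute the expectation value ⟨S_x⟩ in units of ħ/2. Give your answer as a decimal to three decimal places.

⟨σ_x⟩ = 2 Re(a* b)/(|a|²+|b|²) with a = -4, b = -3.
a* b = 12, so ⟨σ_x⟩ = 24/25.
⟨S_x⟩ = (ħ/2)·⟨σ_x⟩.

0.960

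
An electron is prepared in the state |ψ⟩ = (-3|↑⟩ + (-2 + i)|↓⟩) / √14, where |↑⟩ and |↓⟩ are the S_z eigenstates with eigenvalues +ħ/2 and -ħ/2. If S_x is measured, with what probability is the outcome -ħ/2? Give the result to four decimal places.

0.0714

|-x⟩ = (|↑⟩ - |↓⟩)/√2, so ⟨-x|ψ⟩ = (-1 - i) / (√2·√14).
P = |-1 - i|² / 28 = 2/28.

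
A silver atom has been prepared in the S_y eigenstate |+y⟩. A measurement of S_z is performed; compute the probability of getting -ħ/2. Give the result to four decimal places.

In the S_z basis, |+y⟩ = (|+z⟩ + i|-z⟩)/√2 and |-z⟩ = |-z⟩.
|⟨-z|+y⟩|² = 1/2.

0.5000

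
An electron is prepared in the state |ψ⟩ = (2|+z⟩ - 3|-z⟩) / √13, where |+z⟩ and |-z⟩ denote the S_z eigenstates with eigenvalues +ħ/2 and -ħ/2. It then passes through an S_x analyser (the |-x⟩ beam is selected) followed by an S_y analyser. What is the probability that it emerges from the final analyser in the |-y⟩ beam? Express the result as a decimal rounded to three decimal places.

First analyser (S_x): P(|-x⟩) = |⟨-x|ψ⟩|² = 25/26.
After stage 1 the state is |-x⟩; P(|-y⟩) = |⟨-y|-x⟩|² = 1/2.
Joint probability = 25/26 × 1/2 = 0.481.

0.481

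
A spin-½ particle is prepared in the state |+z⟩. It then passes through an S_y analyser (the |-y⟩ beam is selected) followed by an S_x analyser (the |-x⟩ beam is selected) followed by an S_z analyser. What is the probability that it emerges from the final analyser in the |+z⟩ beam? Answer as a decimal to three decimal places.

0.125

First analyser (S_y): from |+z⟩, P(|-y⟩) = 1/2.
After stage 1 the state is |-y⟩; P(|-x⟩) = |⟨-x|-y⟩|² = 1/2.
After stage 2 the state is |-x⟩; P(|+z⟩) = |⟨+z|-x⟩|² = 1/2.
Joint probability = 1/2 × 1/2 × 1/2 = 0.125.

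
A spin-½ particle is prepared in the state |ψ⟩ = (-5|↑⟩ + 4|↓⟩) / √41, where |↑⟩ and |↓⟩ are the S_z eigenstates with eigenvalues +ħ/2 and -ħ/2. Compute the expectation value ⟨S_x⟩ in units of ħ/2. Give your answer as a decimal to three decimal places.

-0.976

⟨σ_x⟩ = 2 Re(a* b)/(|a|²+|b|²) with a = -5, b = 4.
a* b = -20, so ⟨σ_x⟩ = -40/41.
⟨S_x⟩ = (ħ/2)·⟨σ_x⟩.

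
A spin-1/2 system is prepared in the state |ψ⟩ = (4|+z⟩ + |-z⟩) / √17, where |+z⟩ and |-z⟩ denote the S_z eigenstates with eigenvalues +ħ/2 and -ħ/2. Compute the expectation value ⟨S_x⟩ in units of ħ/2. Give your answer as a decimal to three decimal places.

⟨σ_x⟩ = 2 Re(a* b)/(|a|²+|b|²) with a = 4, b = 1.
a* b = 4, so ⟨σ_x⟩ = 8/17.
⟨S_x⟩ = (ħ/2)·⟨σ_x⟩.

0.471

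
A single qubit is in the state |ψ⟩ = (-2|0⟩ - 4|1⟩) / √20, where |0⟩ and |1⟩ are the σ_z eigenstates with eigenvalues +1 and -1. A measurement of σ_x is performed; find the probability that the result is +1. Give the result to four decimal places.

0.9000

|+x⟩ = (|0⟩ + |1⟩)/√2, so ⟨+x|ψ⟩ = (-6) / (√2·√20).
P = |-6|² / 40 = 36/40.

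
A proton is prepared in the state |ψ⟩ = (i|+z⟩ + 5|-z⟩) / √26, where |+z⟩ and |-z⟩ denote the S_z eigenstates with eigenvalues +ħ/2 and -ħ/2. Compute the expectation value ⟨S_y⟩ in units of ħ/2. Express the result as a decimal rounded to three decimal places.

-0.385

⟨σ_y⟩ = 2 Im(a* b)/(|a|²+|b|²) with a = i, b = 5.
a* b = -5i, so ⟨σ_y⟩ = -10/26.
⟨S_y⟩ = (ħ/2)·⟨σ_y⟩.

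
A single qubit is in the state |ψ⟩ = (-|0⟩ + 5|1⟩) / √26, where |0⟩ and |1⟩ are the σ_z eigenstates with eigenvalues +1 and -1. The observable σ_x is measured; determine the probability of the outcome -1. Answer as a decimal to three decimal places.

0.692

|-x⟩ = (|0⟩ - |1⟩)/√2, so ⟨-x|ψ⟩ = (-6) / (√2·√26).
P = |-6|² / 52 = 36/52.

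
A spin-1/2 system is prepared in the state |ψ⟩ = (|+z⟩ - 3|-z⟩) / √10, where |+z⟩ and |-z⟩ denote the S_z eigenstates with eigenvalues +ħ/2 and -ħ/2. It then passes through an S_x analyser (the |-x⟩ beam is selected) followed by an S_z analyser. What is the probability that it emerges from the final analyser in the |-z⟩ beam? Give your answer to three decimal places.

0.400

First analyser (S_x): P(|-x⟩) = |⟨-x|ψ⟩|² = 16/20.
After stage 1 the state is |-x⟩; P(|-z⟩) = |⟨-z|-x⟩|² = 1/2.
Joint probability = 16/20 × 1/2 = 0.400.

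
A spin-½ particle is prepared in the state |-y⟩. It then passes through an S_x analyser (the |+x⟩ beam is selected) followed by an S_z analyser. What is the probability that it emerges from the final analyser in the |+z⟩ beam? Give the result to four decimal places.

First analyser (S_x): from |-y⟩, P(|+x⟩) = 1/2.
After stage 1 the state is |+x⟩; P(|+z⟩) = |⟨+z|+x⟩|² = 1/2.
Joint probability = 1/2 × 1/2 = 0.2500.

0.2500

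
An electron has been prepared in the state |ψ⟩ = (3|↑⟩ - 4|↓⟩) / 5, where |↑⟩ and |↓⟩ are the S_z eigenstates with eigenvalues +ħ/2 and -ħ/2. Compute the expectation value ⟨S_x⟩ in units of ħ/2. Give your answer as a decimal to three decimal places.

⟨σ_x⟩ = 2 Re(a* b)/(|a|²+|b|²) with a = 3, b = -4.
a* b = -12, so ⟨σ_x⟩ = -24/25.
⟨S_x⟩ = (ħ/2)·⟨σ_x⟩.

-0.960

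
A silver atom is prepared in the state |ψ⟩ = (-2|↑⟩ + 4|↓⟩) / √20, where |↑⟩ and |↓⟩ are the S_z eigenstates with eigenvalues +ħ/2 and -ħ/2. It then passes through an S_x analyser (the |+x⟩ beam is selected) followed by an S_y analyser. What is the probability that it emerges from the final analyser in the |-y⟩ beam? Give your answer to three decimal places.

0.050

First analyser (S_x): P(|+x⟩) = |⟨+x|ψ⟩|² = 4/40.
After stage 1 the state is |+x⟩; P(|-y⟩) = |⟨-y|+x⟩|² = 1/2.
Joint probability = 4/40 × 1/2 = 0.050.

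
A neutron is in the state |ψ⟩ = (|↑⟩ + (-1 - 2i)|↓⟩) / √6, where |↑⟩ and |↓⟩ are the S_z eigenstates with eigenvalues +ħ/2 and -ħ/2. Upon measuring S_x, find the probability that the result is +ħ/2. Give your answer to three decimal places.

|+x⟩ = (|↑⟩ + |↓⟩)/√2, so ⟨+x|ψ⟩ = (-2i) / (√2·√6).
P = |-2i|² / 12 = 4/12.

0.333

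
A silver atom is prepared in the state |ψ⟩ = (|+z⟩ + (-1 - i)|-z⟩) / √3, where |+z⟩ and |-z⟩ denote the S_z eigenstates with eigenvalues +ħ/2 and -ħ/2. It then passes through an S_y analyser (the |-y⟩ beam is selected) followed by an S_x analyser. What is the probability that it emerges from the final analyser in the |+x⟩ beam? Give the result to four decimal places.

0.4167

First analyser (S_y): P(|-y⟩) = |⟨-y|ψ⟩|² = 5/6.
After stage 1 the state is |-y⟩; P(|+x⟩) = |⟨+x|-y⟩|² = 1/2.
Joint probability = 5/6 × 1/2 = 0.4167.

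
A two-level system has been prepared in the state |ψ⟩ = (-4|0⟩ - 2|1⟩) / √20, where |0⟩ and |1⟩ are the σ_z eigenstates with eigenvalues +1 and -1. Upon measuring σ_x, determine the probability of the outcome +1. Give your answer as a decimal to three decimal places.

|+x⟩ = (|0⟩ + |1⟩)/√2, so ⟨+x|ψ⟩ = (-6) / (√2·√20).
P = |-6|² / 40 = 36/40.

0.900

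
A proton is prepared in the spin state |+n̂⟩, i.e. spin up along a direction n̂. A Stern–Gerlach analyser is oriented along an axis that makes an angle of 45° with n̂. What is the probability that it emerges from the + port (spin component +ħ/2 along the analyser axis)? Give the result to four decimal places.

For spin-½, the probability of finding spin-up along an axis at angle θ to the initial spin direction is cos²(θ/2); spin-down is sin²(θ/2).
θ = 45°, so P = cos²(22.5°) ≈ 0.8536.

0.8536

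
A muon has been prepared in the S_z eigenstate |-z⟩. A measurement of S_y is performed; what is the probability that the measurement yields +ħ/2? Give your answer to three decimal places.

In the S_z basis, |-z⟩ = |↓⟩ and |+y⟩ = (|↑⟩ + i|↓⟩)/√2.
|⟨+y|-z⟩|² = 1/2.

0.500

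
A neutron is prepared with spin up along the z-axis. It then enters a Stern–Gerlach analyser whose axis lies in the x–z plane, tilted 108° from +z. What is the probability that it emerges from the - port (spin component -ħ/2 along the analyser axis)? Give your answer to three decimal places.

For spin-½, the probability of finding spin-up along an axis at angle θ to the initial spin direction is cos²(θ/2); spin-down is sin²(θ/2).
θ = 108°, so P = sin²(54°) ≈ 0.655.

0.655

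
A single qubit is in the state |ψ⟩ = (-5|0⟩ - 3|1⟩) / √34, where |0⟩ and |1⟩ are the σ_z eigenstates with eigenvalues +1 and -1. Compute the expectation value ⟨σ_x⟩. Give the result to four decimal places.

⟨σ_x⟩ = 2 Re(a* b)/(|a|²+|b|²) with a = -5, b = -3.
a* b = 15, so ⟨σ_x⟩ = 30/34.

0.8824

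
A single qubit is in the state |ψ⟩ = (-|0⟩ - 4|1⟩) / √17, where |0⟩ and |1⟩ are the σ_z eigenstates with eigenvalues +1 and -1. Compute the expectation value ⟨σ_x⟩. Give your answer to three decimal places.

⟨σ_x⟩ = 2 Re(a* b)/(|a|²+|b|²) with a = -1, b = -4.
a* b = 4, so ⟨σ_x⟩ = 8/17.

0.471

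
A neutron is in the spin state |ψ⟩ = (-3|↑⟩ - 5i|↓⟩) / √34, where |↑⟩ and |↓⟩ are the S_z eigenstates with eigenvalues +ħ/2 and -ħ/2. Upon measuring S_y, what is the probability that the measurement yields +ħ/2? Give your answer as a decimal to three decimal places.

0.941

|+y⟩ = (|↑⟩ + i|↓⟩)/√2, so ⟨+y|ψ⟩ = (-8) / (√2·√34).
P = |-8|² / 68 = 64/68.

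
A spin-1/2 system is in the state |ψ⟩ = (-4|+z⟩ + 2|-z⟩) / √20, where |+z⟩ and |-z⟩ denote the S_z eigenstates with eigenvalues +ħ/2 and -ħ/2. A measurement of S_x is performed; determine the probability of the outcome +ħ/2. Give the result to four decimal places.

|+x⟩ = (|+z⟩ + |-z⟩)/√2, so ⟨+x|ψ⟩ = (-2) / (√2·√20).
P = |-2|² / 40 = 4/40.

0.1000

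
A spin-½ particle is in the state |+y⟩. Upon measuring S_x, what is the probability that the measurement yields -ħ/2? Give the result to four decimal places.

In the S_z basis, |+y⟩ = (|↑⟩ + i|↓⟩)/√2 and |-x⟩ = (|↑⟩ - |↓⟩)/√2.
|⟨-x|+y⟩|² = 1/2.

0.5000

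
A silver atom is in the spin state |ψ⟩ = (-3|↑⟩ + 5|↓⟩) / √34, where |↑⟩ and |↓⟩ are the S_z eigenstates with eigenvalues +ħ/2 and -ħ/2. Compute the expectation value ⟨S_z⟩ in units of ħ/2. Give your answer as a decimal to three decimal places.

⟨σ_z⟩ = |a|² - |b|² divided by |a|²+|b|², with a, b the |↑⟩, |↓⟩ amplitudes.
= (9 - 25)/34 = -16/34.
⟨S_z⟩ = (ħ/2)·⟨σ_z⟩.

-0.471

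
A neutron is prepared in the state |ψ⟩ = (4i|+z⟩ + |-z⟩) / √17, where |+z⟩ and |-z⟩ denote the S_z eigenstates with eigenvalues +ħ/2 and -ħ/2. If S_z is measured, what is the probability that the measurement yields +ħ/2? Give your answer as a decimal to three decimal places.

The +ħ/2 outcome corresponds to |+z⟩. Its amplitude in |ψ⟩ is 4i/√17.
P = |4i|² / 17 = 16/17.

0.941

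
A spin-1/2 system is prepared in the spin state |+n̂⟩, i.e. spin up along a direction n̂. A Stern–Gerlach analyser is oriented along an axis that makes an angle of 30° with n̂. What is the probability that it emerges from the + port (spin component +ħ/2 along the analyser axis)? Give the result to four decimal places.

0.9330

For spin-½, the probability of finding spin-up along an axis at angle θ to the initial spin direction is cos²(θ/2); spin-down is sin²(θ/2).
θ = 30°, so P = cos²(15°) ≈ 0.9330.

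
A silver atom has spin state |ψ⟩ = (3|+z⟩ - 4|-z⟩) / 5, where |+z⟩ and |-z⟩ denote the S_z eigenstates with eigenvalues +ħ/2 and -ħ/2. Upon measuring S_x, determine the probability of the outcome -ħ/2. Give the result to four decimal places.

|-x⟩ = (|+z⟩ - |-z⟩)/√2, so ⟨-x|ψ⟩ = (7) / (√2·5).
P = |7|² / 50 = 49/50.

0.9800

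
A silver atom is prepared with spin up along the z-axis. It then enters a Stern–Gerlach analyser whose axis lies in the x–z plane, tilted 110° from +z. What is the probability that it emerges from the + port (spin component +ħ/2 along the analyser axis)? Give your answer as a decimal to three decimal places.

For spin-½, the probability of finding spin-up along an axis at angle θ to the initial spin direction is cos²(θ/2); spin-down is sin²(θ/2).
θ = 110°, so P = cos²(55°) ≈ 0.329.

0.329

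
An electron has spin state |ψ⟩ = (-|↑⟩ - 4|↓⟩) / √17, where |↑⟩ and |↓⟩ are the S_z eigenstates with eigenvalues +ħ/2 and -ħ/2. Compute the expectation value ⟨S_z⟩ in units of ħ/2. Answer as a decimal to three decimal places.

-0.882

⟨σ_z⟩ = |a|² - |b|² divided by |a|²+|b|², with a, b the |↑⟩, |↓⟩ amplitudes.
= (1 - 16)/17 = -15/17.
⟨S_z⟩ = (ħ/2)·⟨σ_z⟩.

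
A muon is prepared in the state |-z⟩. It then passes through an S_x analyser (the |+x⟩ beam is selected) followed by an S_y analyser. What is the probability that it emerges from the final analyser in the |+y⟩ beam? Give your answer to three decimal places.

First analyser (S_x): from |-z⟩, P(|+x⟩) = 1/2.
After stage 1 the state is |+x⟩; P(|+y⟩) = |⟨+y|+x⟩|² = 1/2.
Joint probability = 1/2 × 1/2 = 0.250.

0.250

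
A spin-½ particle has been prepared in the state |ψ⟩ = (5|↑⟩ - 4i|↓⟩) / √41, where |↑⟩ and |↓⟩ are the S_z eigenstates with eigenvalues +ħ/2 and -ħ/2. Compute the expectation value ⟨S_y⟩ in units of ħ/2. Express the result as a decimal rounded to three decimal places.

-0.976

⟨σ_y⟩ = 2 Im(a* b)/(|a|²+|b|²) with a = 5, b = -4i.
a* b = -20i, so ⟨σ_y⟩ = -40/41.
⟨S_y⟩ = (ħ/2)·⟨σ_y⟩.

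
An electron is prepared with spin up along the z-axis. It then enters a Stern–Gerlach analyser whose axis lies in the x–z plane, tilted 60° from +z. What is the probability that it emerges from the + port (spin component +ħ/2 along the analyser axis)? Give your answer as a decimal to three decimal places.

For spin-½, the probability of finding spin-up along an axis at angle θ to the initial spin direction is cos²(θ/2); spin-down is sin²(θ/2).
θ = 60°, so P = cos²(30°) ≈ 0.750.

0.750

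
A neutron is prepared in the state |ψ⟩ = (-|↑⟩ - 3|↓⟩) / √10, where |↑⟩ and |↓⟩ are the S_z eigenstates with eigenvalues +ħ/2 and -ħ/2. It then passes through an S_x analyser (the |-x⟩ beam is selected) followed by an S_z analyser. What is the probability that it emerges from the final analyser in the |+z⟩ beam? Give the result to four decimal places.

First analyser (S_x): P(|-x⟩) = |⟨-x|ψ⟩|² = 4/20.
After stage 1 the state is |-x⟩; P(|+z⟩) = |⟨+z|-x⟩|² = 1/2.
Joint probability = 4/20 × 1/2 = 0.1000.

0.1000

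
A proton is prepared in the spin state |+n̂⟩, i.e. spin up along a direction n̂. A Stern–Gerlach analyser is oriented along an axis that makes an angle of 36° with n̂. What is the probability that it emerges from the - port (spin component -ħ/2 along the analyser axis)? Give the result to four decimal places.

0.0955

For spin-½, the probability of finding spin-up along an axis at angle θ to the initial spin direction is cos²(θ/2); spin-down is sin²(θ/2).
θ = 36°, so P = sin²(18°) ≈ 0.0955.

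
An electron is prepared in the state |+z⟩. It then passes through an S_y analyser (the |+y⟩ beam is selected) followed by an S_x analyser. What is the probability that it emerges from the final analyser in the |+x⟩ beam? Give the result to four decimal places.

0.2500

First analyser (S_y): from |+z⟩, P(|+y⟩) = 1/2.
After stage 1 the state is |+y⟩; P(|+x⟩) = |⟨+x|+y⟩|² = 1/2.
Joint probability = 1/2 × 1/2 = 0.2500.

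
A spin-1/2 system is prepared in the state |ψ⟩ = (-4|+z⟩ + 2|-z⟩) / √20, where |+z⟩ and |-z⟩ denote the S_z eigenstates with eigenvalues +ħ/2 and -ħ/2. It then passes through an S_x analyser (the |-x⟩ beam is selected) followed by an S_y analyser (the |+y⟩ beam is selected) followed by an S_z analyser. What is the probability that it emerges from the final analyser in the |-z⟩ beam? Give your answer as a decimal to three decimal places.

First analyser (S_x): P(|-x⟩) = |⟨-x|ψ⟩|² = 36/40.
After stage 1 the state is |-x⟩; P(|+y⟩) = |⟨+y|-x⟩|² = 1/2.
After stage 2 the state is |+y⟩; P(|-z⟩) = |⟨-z|+y⟩|² = 1/2.
Joint probability = 36/40 × 1/2 × 1/2 = 0.225.

0.225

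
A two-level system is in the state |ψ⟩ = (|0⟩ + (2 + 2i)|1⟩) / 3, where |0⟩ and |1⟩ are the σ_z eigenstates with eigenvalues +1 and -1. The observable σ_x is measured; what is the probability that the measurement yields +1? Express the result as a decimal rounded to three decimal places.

0.722

|+x⟩ = (|0⟩ + |1⟩)/√2, so ⟨+x|ψ⟩ = (3 + 2i) / (√2·3).
P = |3 + 2i|² / 18 = 13/18.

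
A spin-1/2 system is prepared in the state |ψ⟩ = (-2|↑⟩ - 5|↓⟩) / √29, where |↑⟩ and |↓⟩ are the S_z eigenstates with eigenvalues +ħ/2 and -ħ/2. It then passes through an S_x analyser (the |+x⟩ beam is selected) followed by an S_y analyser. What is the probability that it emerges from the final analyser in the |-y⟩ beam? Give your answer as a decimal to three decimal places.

First analyser (S_x): P(|+x⟩) = |⟨+x|ψ⟩|² = 49/58.
After stage 1 the state is |+x⟩; P(|-y⟩) = |⟨-y|+x⟩|² = 1/2.
Joint probability = 49/58 × 1/2 = 0.422.

0.422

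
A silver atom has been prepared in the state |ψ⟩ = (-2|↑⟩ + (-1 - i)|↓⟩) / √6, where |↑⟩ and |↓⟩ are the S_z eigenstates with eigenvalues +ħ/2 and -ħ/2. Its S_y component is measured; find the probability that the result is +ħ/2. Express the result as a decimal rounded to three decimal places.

0.833

|+y⟩ = (|↑⟩ + i|↓⟩)/√2, so ⟨+y|ψ⟩ = (-3 + i) / (√2·√6).
P = |-3 + i|² / 12 = 10/12.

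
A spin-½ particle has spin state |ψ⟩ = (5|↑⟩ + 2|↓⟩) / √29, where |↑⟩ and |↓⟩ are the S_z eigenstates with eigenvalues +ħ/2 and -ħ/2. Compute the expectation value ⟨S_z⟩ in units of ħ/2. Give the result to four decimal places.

0.7241

⟨σ_z⟩ = |a|² - |b|² divided by |a|²+|b|², with a, b the |↑⟩, |↓⟩ amplitudes.
= (25 - 4)/29 = 21/29.
⟨S_z⟩ = (ħ/2)·⟨σ_z⟩.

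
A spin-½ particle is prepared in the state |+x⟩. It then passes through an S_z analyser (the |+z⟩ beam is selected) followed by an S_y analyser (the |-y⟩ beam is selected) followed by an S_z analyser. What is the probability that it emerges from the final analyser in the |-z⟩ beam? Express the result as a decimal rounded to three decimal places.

0.125

First analyser (S_z): from |+x⟩, P(|+z⟩) = 1/2.
After stage 1 the state is |+z⟩; P(|-y⟩) = |⟨-y|+z⟩|² = 1/2.
After stage 2 the state is |-y⟩; P(|-z⟩) = |⟨-z|-y⟩|² = 1/2.
Joint probability = 1/2 × 1/2 × 1/2 = 0.125.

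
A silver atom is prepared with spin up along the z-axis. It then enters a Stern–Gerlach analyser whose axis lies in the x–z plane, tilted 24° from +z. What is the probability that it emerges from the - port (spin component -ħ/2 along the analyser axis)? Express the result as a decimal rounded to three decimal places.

0.043

For spin-½, the probability of finding spin-up along an axis at angle θ to the initial spin direction is cos²(θ/2); spin-down is sin²(θ/2).
θ = 24°, so P = sin²(12°) ≈ 0.043.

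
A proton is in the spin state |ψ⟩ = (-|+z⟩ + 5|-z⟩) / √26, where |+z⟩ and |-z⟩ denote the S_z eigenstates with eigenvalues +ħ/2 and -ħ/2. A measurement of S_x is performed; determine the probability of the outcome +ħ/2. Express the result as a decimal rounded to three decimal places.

|+x⟩ = (|+z⟩ + |-z⟩)/√2, so ⟨+x|ψ⟩ = (4) / (√2·√26).
P = |4|² / 52 = 16/52.

0.308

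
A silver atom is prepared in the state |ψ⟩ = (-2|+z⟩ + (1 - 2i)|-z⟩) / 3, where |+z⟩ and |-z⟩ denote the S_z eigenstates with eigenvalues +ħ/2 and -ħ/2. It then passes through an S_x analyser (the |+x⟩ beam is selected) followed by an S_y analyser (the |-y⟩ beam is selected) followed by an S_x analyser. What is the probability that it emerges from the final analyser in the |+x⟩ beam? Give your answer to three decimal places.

0.069

First analyser (S_x): P(|+x⟩) = |⟨+x|ψ⟩|² = 5/18.
After stage 1 the state is |+x⟩; P(|-y⟩) = |⟨-y|+x⟩|² = 1/2.
After stage 2 the state is |-y⟩; P(|+x⟩) = |⟨+x|-y⟩|² = 1/2.
Joint probability = 5/18 × 1/2 × 1/2 = 0.069.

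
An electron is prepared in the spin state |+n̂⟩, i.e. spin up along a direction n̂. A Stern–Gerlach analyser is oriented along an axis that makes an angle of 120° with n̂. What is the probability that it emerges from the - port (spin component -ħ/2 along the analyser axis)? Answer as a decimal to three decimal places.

For spin-½, the probability of finding spin-up along an axis at angle θ to the initial spin direction is cos²(θ/2); spin-down is sin²(θ/2).
θ = 120°, so P = sin²(60°) ≈ 0.750.

0.750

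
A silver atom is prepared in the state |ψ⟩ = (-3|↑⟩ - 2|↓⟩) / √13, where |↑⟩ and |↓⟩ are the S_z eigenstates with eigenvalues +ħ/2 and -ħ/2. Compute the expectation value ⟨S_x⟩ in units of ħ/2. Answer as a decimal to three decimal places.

⟨σ_x⟩ = 2 Re(a* b)/(|a|²+|b|²) with a = -3, b = -2.
a* b = 6, so ⟨σ_x⟩ = 12/13.
⟨S_x⟩ = (ħ/2)·⟨σ_x⟩.

0.923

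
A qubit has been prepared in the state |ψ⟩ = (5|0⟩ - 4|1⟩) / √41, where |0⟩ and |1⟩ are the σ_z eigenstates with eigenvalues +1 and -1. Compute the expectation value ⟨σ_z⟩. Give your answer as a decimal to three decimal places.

0.220

⟨σ_z⟩ = |a|² - |b|² divided by |a|²+|b|², with a, b the |0⟩, |1⟩ amplitudes.
= (25 - 16)/41 = 9/41.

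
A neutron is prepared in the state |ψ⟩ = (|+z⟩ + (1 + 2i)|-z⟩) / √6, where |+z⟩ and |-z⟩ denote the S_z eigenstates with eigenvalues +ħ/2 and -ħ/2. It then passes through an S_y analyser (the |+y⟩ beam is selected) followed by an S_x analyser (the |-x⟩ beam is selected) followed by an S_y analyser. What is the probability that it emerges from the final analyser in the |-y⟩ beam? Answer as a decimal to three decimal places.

0.208

First analyser (S_y): P(|+y⟩) = |⟨+y|ψ⟩|² = 10/12.
After stage 1 the state is |+y⟩; P(|-x⟩) = |⟨-x|+y⟩|² = 1/2.
After stage 2 the state is |-x⟩; P(|-y⟩) = |⟨-y|-x⟩|² = 1/2.
Joint probability = 10/12 × 1/2 × 1/2 = 0.208.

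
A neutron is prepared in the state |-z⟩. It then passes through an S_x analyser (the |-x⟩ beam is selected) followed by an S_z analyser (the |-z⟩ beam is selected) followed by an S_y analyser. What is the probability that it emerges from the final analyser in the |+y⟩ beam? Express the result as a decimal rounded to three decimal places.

First analyser (S_x): from |-z⟩, P(|-x⟩) = 1/2.
After stage 1 the state is |-x⟩; P(|-z⟩) = |⟨-z|-x⟩|² = 1/2.
After stage 2 the state is |-z⟩; P(|+y⟩) = |⟨+y|-z⟩|² = 1/2.
Joint probability = 1/2 × 1/2 × 1/2 = 0.125.

0.125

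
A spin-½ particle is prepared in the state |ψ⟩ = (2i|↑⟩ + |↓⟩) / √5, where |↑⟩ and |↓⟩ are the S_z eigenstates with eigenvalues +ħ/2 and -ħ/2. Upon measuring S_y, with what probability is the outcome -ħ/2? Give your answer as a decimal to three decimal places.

|-y⟩ = (|↑⟩ - i|↓⟩)/√2, so ⟨-y|ψ⟩ = (3i) / (√2·√5).
P = |3i|² / 10 = 9/10.

0.900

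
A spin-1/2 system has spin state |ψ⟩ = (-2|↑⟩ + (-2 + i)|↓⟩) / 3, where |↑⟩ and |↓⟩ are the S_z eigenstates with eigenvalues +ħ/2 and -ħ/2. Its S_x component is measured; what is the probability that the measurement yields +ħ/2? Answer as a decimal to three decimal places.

|+x⟩ = (|↑⟩ + |↓⟩)/√2, so ⟨+x|ψ⟩ = (-4 + i) / (√2·3).
P = |-4 + i|² / 18 = 17/18.

0.944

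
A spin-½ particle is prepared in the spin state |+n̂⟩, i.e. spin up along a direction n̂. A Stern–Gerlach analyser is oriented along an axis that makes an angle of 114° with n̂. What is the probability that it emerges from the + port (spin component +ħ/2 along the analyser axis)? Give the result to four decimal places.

For spin-½, the probability of finding spin-up along an axis at angle θ to the initial spin direction is cos²(θ/2); spin-down is sin²(θ/2).
θ = 114°, so P = cos²(57°) ≈ 0.2966.

0.2966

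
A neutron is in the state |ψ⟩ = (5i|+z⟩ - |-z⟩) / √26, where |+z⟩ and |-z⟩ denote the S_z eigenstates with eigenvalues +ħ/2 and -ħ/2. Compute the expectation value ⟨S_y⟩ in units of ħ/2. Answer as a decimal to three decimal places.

⟨σ_y⟩ = 2 Im(a* b)/(|a|²+|b|²) with a = 5i, b = -1.
a* b = 5i, so ⟨σ_y⟩ = 10/26.
⟨S_y⟩ = (ħ/2)·⟨σ_y⟩.

0.385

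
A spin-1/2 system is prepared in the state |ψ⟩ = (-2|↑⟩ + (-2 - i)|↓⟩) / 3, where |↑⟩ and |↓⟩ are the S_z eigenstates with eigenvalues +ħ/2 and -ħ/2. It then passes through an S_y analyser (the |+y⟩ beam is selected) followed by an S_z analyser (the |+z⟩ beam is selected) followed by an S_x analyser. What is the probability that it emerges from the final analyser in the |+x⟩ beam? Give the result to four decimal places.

0.1806

First analyser (S_y): P(|+y⟩) = |⟨+y|ψ⟩|² = 13/18.
After stage 1 the state is |+y⟩; P(|+z⟩) = |⟨+z|+y⟩|² = 1/2.
After stage 2 the state is |+z⟩; P(|+x⟩) = |⟨+x|+z⟩|² = 1/2.
Joint probability = 13/18 × 1/2 × 1/2 = 0.1806.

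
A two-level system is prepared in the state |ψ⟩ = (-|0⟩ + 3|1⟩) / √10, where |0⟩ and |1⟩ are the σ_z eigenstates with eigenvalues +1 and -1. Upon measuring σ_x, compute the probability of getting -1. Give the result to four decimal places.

0.8000

|-x⟩ = (|0⟩ - |1⟩)/√2, so ⟨-x|ψ⟩ = (-4) / (√2·√10).
P = |-4|² / 20 = 16/20.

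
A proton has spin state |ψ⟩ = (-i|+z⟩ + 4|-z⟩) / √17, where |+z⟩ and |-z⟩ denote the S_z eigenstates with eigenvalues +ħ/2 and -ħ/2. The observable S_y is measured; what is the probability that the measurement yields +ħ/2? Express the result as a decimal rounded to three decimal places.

0.735

|+y⟩ = (|+z⟩ + i|-z⟩)/√2, so ⟨+y|ψ⟩ = (-5i) / (√2·√17).
P = |-5i|² / 34 = 25/34.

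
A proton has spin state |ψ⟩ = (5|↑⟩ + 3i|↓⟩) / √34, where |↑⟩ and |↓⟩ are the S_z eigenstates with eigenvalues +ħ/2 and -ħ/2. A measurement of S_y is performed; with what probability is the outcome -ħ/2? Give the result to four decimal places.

|-y⟩ = (|↑⟩ - i|↓⟩)/√2, so ⟨-y|ψ⟩ = (2) / (√2·√34).
P = |2|² / 68 = 4/68.

0.0588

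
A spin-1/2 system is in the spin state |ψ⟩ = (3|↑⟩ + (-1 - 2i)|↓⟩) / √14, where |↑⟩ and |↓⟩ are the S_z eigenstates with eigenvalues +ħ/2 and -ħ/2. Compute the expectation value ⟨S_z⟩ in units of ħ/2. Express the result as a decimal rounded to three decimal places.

⟨σ_z⟩ = |a|² - |b|² divided by |a|²+|b|², with a, b the |↑⟩, |↓⟩ amplitudes.
= (9 - 5)/14 = 4/14.
⟨S_z⟩ = (ħ/2)·⟨σ_z⟩.

0.286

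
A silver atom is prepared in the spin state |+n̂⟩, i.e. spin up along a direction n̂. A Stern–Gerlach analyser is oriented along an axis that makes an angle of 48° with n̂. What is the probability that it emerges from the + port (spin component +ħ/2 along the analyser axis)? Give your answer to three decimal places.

For spin-½, the probability of finding spin-up along an axis at angle θ to the initial spin direction is cos²(θ/2); spin-down is sin²(θ/2).
θ = 48°, so P = cos²(24°) ≈ 0.835.

0.835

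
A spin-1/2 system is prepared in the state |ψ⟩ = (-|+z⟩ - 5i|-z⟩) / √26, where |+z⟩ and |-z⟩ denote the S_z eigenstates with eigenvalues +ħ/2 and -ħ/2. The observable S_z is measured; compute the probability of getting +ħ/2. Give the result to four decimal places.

The +ħ/2 outcome corresponds to |+z⟩. Its amplitude in |ψ⟩ is -1/√26.
P = |-1|² / 26 = 1/26.

0.0385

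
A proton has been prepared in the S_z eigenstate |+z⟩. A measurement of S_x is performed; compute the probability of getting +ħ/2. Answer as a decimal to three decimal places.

0.500

In the S_z basis, |+z⟩ = |+z⟩ and |+x⟩ = (|+z⟩ + |-z⟩)/√2.
|⟨+x|+z⟩|² = 1/2.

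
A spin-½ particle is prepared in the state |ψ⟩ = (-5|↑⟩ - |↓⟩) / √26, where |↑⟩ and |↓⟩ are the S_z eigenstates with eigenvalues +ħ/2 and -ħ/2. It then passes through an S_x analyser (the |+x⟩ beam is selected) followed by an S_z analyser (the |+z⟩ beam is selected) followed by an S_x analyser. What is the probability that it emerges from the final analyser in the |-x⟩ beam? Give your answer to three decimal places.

First analyser (S_x): P(|+x⟩) = |⟨+x|ψ⟩|² = 36/52.
After stage 1 the state is |+x⟩; P(|+z⟩) = |⟨+z|+x⟩|² = 1/2.
After stage 2 the state is |+z⟩; P(|-x⟩) = |⟨-x|+z⟩|² = 1/2.
Joint probability = 36/52 × 1/2 × 1/2 = 0.173.

0.173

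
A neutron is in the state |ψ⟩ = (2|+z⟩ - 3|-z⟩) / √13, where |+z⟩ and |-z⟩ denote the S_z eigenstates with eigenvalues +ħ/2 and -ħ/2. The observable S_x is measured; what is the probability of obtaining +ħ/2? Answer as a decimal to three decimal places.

0.038

|+x⟩ = (|+z⟩ + |-z⟩)/√2, so ⟨+x|ψ⟩ = (-1) / (√2·√13).
P = |-1|² / 26 = 1/26.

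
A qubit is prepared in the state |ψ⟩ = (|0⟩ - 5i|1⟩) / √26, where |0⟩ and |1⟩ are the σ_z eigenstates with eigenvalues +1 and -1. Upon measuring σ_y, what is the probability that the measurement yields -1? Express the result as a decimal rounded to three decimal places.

0.692

|-y⟩ = (|0⟩ - i|1⟩)/√2, so ⟨-y|ψ⟩ = (6) / (√2·√26).
P = |6|² / 52 = 36/52.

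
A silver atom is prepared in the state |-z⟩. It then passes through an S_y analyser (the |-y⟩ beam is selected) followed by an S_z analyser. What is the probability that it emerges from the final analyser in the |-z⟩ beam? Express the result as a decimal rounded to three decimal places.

0.250

First analyser (S_y): from |-z⟩, P(|-y⟩) = 1/2.
After stage 1 the state is |-y⟩; P(|-z⟩) = |⟨-z|-y⟩|² = 1/2.
Joint probability = 1/2 × 1/2 = 0.250.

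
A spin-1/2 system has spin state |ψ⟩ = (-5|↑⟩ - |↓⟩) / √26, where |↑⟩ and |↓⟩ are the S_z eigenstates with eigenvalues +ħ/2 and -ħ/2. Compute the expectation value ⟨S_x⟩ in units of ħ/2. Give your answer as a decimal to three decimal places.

0.385

⟨σ_x⟩ = 2 Re(a* b)/(|a|²+|b|²) with a = -5, b = -1.
a* b = 5, so ⟨σ_x⟩ = 10/26.
⟨S_x⟩ = (ħ/2)·⟨σ_x⟩.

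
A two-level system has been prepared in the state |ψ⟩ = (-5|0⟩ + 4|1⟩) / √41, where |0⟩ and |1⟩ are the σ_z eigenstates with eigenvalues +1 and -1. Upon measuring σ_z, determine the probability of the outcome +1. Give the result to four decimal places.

The +1 outcome corresponds to |0⟩. Its amplitude in |ψ⟩ is -5/√41.
P = |-5|² / 41 = 25/41.

0.6098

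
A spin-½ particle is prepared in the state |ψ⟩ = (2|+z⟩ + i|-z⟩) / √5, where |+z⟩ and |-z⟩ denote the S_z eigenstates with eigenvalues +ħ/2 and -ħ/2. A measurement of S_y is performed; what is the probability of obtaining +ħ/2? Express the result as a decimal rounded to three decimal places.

0.900

|+y⟩ = (|+z⟩ + i|-z⟩)/√2, so ⟨+y|ψ⟩ = (3) / (√2·√5).
P = |3|² / 10 = 9/10.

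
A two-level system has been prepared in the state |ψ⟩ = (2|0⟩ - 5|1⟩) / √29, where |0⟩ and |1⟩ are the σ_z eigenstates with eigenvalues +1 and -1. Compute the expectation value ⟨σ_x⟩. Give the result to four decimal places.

-0.6897

⟨σ_x⟩ = 2 Re(a* b)/(|a|²+|b|²) with a = 2, b = -5.
a* b = -10, so ⟨σ_x⟩ = -20/29.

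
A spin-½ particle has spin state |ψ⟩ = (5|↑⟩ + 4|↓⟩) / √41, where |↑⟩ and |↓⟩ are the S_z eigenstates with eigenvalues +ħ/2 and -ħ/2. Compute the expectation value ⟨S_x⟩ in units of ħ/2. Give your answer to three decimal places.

0.976

⟨σ_x⟩ = 2 Re(a* b)/(|a|²+|b|²) with a = 5, b = 4.
a* b = 20, so ⟨σ_x⟩ = 40/41.
⟨S_x⟩ = (ħ/2)·⟨σ_x⟩.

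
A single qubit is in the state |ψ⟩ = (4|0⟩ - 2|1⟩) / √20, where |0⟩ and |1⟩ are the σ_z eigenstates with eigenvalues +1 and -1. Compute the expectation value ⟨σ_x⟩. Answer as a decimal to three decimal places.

-0.800

⟨σ_x⟩ = 2 Re(a* b)/(|a|²+|b|²) with a = 4, b = -2.
a* b = -8, so ⟨σ_x⟩ = -16/20.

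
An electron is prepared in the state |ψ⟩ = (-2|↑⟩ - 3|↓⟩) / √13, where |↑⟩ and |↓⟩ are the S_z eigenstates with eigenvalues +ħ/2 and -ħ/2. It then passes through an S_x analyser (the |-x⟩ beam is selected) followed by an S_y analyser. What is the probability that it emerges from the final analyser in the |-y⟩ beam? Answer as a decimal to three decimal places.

First analyser (S_x): P(|-x⟩) = |⟨-x|ψ⟩|² = 1/26.
After stage 1 the state is |-x⟩; P(|-y⟩) = |⟨-y|-x⟩|² = 1/2.
Joint probability = 1/26 × 1/2 = 0.019.

0.019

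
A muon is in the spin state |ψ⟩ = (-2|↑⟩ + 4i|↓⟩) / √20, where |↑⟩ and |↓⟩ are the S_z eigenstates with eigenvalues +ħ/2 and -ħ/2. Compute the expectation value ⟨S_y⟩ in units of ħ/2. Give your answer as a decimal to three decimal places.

-0.800

⟨σ_y⟩ = 2 Im(a* b)/(|a|²+|b|²) with a = -2, b = 4i.
a* b = -8i, so ⟨σ_y⟩ = -16/20.
⟨S_y⟩ = (ħ/2)·⟨σ_y⟩.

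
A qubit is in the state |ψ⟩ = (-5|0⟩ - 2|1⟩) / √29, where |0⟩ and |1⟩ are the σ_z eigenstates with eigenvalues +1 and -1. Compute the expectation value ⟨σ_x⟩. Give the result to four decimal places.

0.6897

⟨σ_x⟩ = 2 Re(a* b)/(|a|²+|b|²) with a = -5, b = -2.
a* b = 10, so ⟨σ_x⟩ = 20/29.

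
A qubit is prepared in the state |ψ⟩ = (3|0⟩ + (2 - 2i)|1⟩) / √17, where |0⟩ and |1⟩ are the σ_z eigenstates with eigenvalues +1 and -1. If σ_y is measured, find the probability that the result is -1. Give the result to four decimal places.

0.8529

|-y⟩ = (|0⟩ - i|1⟩)/√2, so ⟨-y|ψ⟩ = (5 + 2i) / (√2·√17).
P = |5 + 2i|² / 34 = 29/34.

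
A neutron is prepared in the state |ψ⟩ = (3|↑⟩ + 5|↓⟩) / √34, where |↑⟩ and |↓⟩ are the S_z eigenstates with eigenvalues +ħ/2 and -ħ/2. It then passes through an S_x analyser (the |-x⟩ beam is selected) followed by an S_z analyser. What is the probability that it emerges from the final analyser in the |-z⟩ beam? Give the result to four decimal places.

First analyser (S_x): P(|-x⟩) = |⟨-x|ψ⟩|² = 4/68.
After stage 1 the state is |-x⟩; P(|-z⟩) = |⟨-z|-x⟩|² = 1/2.
Joint probability = 4/68 × 1/2 = 0.0294.

0.0294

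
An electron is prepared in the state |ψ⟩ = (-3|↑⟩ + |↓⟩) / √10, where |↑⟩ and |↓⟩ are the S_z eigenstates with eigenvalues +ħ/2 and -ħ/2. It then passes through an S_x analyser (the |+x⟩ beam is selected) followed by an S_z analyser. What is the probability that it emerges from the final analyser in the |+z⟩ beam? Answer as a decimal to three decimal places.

0.100

First analyser (S_x): P(|+x⟩) = |⟨+x|ψ⟩|² = 4/20.
After stage 1 the state is |+x⟩; P(|+z⟩) = |⟨+z|+x⟩|² = 1/2.
Joint probability = 4/20 × 1/2 = 0.100.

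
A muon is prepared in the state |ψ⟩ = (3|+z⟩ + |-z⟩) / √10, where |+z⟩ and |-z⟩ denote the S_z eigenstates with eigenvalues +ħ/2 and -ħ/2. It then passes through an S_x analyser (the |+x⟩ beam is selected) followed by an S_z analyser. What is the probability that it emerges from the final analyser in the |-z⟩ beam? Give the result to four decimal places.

First analyser (S_x): P(|+x⟩) = |⟨+x|ψ⟩|² = 16/20.
After stage 1 the state is |+x⟩; P(|-z⟩) = |⟨-z|+x⟩|² = 1/2.
Joint probability = 16/20 × 1/2 = 0.4000.

0.4000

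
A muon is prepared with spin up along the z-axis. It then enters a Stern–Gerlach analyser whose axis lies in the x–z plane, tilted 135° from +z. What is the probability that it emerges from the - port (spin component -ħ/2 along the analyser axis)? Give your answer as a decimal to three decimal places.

0.854

For spin-½, the probability of finding spin-up along an axis at angle θ to the initial spin direction is cos²(θ/2); spin-down is sin²(θ/2).
θ = 135°, so P = sin²(67.5°) ≈ 0.854.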